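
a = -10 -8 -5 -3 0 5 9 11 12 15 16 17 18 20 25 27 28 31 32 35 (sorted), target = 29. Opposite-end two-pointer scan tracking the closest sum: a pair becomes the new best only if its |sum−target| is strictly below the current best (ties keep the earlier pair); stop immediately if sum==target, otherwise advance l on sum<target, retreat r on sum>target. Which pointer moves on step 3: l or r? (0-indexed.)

r

l=0 r=19: -10+35=25 d=4 *, l++
l=1 r=19: -8+35=27 d=2 *, l++
l=2 r=19: -5+35=30 d=1 *, r--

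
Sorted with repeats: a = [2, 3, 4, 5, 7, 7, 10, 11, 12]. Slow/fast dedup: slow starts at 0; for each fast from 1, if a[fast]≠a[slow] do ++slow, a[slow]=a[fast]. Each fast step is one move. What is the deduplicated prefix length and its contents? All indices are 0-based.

length 8; prefix = [2, 3, 4, 5, 7, 10, 11, 12]

slow=0 fast=1: a[fast]=3≠a[slow]=2 write a[1]=3, slow++,fast++
slow=1 fast=2: a[fast]=4≠a[slow]=3 write a[2]=4, slow++,fast++
slow=2 fast=3: a[fast]=5≠a[slow]=4 write a[3]=5, slow++,fast++
slow=3 fast=4: a[fast]=7≠a[slow]=5 write a[4]=7, slow++,fast++
slow=4 fast=5: a[fast]=7=a[slow] dup, fast++
slow=4 fast=6: a[fast]=10≠a[slow]=7 write a[5]=10, slow++,fast++
slow=5 fast=7: a[fast]=11≠a[slow]=10 write a[6]=11, slow++,fast++
slow=6 fast=8: a[fast]=12≠a[slow]=11 write a[7]=12, slow++,fast++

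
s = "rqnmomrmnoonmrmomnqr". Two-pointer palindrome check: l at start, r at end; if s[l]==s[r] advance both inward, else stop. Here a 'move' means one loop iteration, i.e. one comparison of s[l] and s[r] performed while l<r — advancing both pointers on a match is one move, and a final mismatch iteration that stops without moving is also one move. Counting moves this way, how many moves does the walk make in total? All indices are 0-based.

l=0 r=19: 'r'=='r', l++,r--
l=1 r=18: 'q'=='q', l++,r--
l=2 r=17: 'n'=='n', l++,r--
l=3 r=16: 'm'=='m', l++,r--
l=4 r=15: 'o'=='o', l++,r--
l=5 r=14: 'm'=='m', l++,r--
l=6 r=13: 'r'=='r', l++,r--
l=7 r=12: 'm'=='m', l++,r--
l=8 r=11: 'n'=='n', l++,r--
l=9 r=10: 'o'=='o', l++,r--

10 moves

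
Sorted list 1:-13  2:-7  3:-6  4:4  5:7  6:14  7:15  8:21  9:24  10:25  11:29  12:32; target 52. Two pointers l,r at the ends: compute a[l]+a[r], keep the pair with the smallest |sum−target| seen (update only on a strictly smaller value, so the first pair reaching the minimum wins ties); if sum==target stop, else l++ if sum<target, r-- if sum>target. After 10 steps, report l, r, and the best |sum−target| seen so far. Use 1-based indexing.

[1,12] -13+32=19 d=33 * → l++
[2,12] -7+32=25 d=27 * → l++
[3,12] -6+32=26 d=26 * → l++
[4,12] 4+32=36 d=16 * → l++
[5,12] 7+32=39 d=13 * → l++
[6,12] 14+32=46 d=6 * → l++
[7,12] 15+32=47 d=5 * → l++
[8,12] 21+32=53 d=1 * → r--
[8,11] 21+29=50 d=2 → l++
[9,11] 24+29=53 d=1 → r--

l=9, r=10, best |Δ|=1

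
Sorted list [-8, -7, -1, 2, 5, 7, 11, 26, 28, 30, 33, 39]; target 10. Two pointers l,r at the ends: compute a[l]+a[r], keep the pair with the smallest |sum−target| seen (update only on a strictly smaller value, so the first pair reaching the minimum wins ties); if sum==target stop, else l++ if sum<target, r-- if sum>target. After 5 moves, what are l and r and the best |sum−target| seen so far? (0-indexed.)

[0,11] -8+39=31 d=21 * → r--
[0,10] -8+33=25 d=15 * → r--
[0,9] -8+30=22 d=12 * → r--
[0,8] -8+28=20 d=10 * → r--
[0,7] -8+26=18 d=8 * → r--

l=0, r=6, best |Δ|=8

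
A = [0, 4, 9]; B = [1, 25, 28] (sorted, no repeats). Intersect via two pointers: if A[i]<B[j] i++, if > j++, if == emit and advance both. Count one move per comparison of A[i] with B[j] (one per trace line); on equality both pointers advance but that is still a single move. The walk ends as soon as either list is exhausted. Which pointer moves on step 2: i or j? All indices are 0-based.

j

[i=0,j=0] 0<1 → i++
[i=1,j=0] 4>1 → j++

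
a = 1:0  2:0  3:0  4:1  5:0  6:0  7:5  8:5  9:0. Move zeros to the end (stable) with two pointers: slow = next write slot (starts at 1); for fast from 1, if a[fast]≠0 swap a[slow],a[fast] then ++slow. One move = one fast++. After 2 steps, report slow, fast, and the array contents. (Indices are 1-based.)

slow=1, fast=3, a=[0, 0, 0, 1, 0, 0, 5, 5, 0]

slow=1 fast=1: a[fast]=0, fast++
slow=1 fast=2: a[fast]=0, fast++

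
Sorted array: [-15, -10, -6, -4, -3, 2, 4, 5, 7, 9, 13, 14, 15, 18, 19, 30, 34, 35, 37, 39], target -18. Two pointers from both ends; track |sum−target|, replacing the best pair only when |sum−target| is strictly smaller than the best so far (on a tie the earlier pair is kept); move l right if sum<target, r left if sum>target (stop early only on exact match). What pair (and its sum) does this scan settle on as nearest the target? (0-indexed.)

[0,19] -15+39=24 d=42 * → r--
[0,18] -15+37=22 d=40 * → r--
[0,17] -15+35=20 d=38 * → r--
[0,16] -15+34=19 d=37 * → r--
[0,15] -15+30=15 d=33 * → r--
[0,14] -15+19=4 d=22 * → r--
[0,13] -15+18=3 d=21 * → r--
[0,12] -15+15=0 d=18 * → r--
[0,11] -15+14=-1 d=17 * → r--
[0,10] -15+13=-2 d=16 * → r--
[0,9] -15+9=-6 d=12 * → r--
[0,8] -15+7=-8 d=10 * → r--
[0,7] -15+5=-10 d=8 * → r--
[0,6] -15+4=-11 d=7 * → r--
[0,5] -15+2=-13 d=5 * → r--
[0,4] -15+-3=-18 d=0 * → stop

pair (-15, -3) with sum -18 (|Δ|=0)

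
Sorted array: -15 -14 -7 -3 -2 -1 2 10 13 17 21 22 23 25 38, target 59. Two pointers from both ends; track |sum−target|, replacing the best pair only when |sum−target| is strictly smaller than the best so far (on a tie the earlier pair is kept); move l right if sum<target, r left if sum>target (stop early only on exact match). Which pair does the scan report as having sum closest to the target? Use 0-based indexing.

l=0 r=14: -15+38=23 d=36 *, l++
l=1 r=14: -14+38=24 d=35 *, l++
l=2 r=14: -7+38=31 d=28 *, l++
l=3 r=14: -3+38=35 d=24 *, l++
l=4 r=14: -2+38=36 d=23 *, l++
l=5 r=14: -1+38=37 d=22 *, l++
l=6 r=14: 2+38=40 d=19 *, l++
l=7 r=14: 10+38=48 d=11 *, l++
l=8 r=14: 13+38=51 d=8 *, l++
l=9 r=14: 17+38=55 d=4 *, l++
l=10 r=14: 21+38=59 d=0 *, stop

pair (21, 38) with sum 59 (|Δ|=0)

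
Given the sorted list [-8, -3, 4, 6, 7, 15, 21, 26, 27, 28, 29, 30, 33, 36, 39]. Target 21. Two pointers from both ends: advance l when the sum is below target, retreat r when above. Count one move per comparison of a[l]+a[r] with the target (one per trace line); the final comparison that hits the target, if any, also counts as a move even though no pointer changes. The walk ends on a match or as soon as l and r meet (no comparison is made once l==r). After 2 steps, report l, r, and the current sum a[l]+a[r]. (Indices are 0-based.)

[0,14] -8+39=31 >21 → r--
[0,13] -8+36=28 >21 → r--

l=0, r=12, sum=25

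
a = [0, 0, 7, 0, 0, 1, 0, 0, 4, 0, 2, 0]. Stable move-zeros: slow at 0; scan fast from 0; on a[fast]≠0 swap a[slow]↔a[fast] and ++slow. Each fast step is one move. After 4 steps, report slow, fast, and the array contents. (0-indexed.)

slow=1, fast=4, a=[7, 0, 0, 0, 0, 1, 0, 0, 4, 0, 2, 0]

(s=0,f=0) a[fast]=0 → fast++
(s=0,f=1) a[fast]=0 → fast++
(s=0,f=2) a[fast]=7≠0 swap→a[0]=7 → slow++,fast++
(s=1,f=3) a[fast]=0 → fast++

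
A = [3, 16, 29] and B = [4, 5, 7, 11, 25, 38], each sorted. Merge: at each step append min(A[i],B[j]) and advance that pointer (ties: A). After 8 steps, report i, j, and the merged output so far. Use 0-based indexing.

[i=0,j=0] A[i]=3<=B[j]=4 take 3 → i++
[i=1,j=0] A[i]=16>B[j]=4 take 4 → j++
[i=1,j=1] A[i]=16>B[j]=5 take 5 → j++
[i=1,j=2] A[i]=16>B[j]=7 take 7 → j++
[i=1,j=3] A[i]=16>B[j]=11 take 11 → j++
[i=1,j=4] A[i]=16<=B[j]=25 take 16 → i++
[i=2,j=4] A[i]=29>B[j]=25 take 25 → j++
[i=2,j=5] A[i]=29<=B[j]=38 take 29 → i++

i=3, j=5, merged so far=[3, 4, 5, 7, 11, 16, 25, 29]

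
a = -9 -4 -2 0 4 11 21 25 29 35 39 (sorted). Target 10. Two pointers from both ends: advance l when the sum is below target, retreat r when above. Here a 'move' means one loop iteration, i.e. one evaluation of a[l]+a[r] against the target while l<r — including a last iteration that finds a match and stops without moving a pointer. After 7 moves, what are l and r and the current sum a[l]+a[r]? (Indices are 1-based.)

[1,11] -9+39=30 >10 → r--
[1,10] -9+35=26 >10 → r--
[1,9] -9+29=20 >10 → r--
[1,8] -9+25=16 >10 → r--
[1,7] -9+21=12 >10 → r--
[1,6] -9+11=2 <10 → l++
[2,6] -4+11=7 <10 → l++

l=3, r=6, sum=9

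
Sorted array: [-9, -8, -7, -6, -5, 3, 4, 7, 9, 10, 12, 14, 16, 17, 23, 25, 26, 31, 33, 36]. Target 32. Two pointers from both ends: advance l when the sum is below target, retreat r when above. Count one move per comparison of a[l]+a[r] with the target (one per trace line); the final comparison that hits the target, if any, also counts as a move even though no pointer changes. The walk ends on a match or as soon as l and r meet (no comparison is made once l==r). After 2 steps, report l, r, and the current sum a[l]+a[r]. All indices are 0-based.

[0,19] -9+36=27 <32 → l++
[1,19] -8+36=28 <32 → l++

l=2, r=19, sum=29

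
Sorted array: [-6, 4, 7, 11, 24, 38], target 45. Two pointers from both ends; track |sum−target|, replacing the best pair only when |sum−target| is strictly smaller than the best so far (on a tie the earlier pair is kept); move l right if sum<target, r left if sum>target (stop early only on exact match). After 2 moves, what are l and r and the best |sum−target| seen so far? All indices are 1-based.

l=3, r=6, best |Δ|=3

l=1 r=6: -6+38=32 d=13 *, l++
l=2 r=6: 4+38=42 d=3 *, l++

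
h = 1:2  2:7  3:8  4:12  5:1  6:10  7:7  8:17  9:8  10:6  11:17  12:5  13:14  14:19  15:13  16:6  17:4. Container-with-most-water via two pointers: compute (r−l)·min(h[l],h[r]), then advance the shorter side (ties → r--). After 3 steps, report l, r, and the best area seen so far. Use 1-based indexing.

l=2, r=15, best area=84

[1,17] min(2,4)*16=32 best=32 * → l++
[2,17] min(7,4)*15=60 best=60 * → r--
[2,16] min(7,6)*14=84 best=84 * → r--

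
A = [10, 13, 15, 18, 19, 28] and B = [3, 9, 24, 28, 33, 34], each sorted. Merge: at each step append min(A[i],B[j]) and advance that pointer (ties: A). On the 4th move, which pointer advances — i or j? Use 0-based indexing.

i

[i=0,j=0] A[i]=10>B[j]=3 take 3 → j++
[i=0,j=1] A[i]=10>B[j]=9 take 9 → j++
[i=0,j=2] A[i]=10<=B[j]=24 take 10 → i++
[i=1,j=2] A[i]=13<=B[j]=24 take 13 → i++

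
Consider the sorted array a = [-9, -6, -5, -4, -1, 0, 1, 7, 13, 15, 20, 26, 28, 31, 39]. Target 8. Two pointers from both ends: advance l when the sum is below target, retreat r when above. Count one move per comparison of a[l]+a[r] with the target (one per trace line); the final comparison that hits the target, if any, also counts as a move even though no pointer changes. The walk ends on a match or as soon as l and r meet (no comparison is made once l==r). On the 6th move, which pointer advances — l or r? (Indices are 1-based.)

[1,15] -9+39=30 >8 → r--
[1,14] -9+31=22 >8 → r--
[1,13] -9+28=19 >8 → r--
[1,12] -9+26=17 >8 → r--
[1,11] -9+20=11 >8 → r--
[1,10] -9+15=6 <8 → l++

l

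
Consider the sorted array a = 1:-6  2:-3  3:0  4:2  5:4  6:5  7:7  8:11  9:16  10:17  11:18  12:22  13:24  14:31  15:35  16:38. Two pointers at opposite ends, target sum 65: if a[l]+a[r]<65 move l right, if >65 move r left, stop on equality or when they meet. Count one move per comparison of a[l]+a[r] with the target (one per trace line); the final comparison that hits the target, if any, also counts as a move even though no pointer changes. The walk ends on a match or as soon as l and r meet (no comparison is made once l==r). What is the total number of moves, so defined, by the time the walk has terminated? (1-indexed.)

l=1 r=16: -6+38=32 <65, l++
l=2 r=16: -3+38=35 <65, l++
l=3 r=16: 0+38=38 <65, l++
l=4 r=16: 2+38=40 <65, l++
l=5 r=16: 4+38=42 <65, l++
l=6 r=16: 5+38=43 <65, l++
l=7 r=16: 7+38=45 <65, l++
l=8 r=16: 11+38=49 <65, l++
l=9 r=16: 16+38=54 <65, l++
l=10 r=16: 17+38=55 <65, l++
l=11 r=16: 18+38=56 <65, l++
l=12 r=16: 22+38=60 <65, l++
l=13 r=16: 24+38=62 <65, l++
l=14 r=16: 31+38=69 >65, r--
l=14 r=15: 31+35=66 >65, r--

15 moves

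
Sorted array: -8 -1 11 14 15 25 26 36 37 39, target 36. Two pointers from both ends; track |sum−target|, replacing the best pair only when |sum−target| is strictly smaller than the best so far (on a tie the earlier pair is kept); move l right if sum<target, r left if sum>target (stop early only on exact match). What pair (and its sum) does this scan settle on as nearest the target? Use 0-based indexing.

pair (-1, 37) with sum 36 (|Δ|=0)

[0,9] -8+39=31 d=5 * → l++
[1,9] -1+39=38 d=2 * → r--
[1,8] -1+37=36 d=0 * → stop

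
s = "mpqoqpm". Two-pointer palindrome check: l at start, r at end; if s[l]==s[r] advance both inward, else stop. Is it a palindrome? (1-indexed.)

[1,7] 'm'=='m' → l++,r--
[2,6] 'p'=='p' → l++,r--
[3,5] 'q'=='q' → l++,r--

palindrome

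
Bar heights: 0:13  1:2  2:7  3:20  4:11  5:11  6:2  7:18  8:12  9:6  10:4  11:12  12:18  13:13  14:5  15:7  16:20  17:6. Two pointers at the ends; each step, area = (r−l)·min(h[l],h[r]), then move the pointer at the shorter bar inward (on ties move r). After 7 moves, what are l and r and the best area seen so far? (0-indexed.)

l=3, r=13, best area=260

l=0 r=17: min(13,6)*17=102 best=102 *, r--
l=0 r=16: min(13,20)*16=208 best=208 *, l++
l=1 r=16: min(2,20)*15=30 best=208, l++
l=2 r=16: min(7,20)*14=98 best=208, l++
l=3 r=16: min(20,20)*13=260 best=260 *, r--
l=3 r=15: min(20,7)*12=84 best=260, r--
l=3 r=14: min(20,5)*11=55 best=260, r--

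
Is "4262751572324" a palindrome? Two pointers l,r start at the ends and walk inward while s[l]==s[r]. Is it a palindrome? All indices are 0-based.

not a palindrome (mismatch at 2,10)

l=0 r=12: '4'=='4', l++,r--
l=1 r=11: '2'=='2', l++,r--
l=2 r=10: '6'!='3', stop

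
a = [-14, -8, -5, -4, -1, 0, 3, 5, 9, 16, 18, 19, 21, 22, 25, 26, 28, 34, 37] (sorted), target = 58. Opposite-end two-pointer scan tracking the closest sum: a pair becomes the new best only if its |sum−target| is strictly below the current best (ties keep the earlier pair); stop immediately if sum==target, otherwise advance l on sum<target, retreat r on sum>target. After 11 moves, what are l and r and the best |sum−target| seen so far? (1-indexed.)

[1,19] -14+37=23 d=35 * → l++
[2,19] -8+37=29 d=29 * → l++
[3,19] -5+37=32 d=26 * → l++
[4,19] -4+37=33 d=25 * → l++
[5,19] -1+37=36 d=22 * → l++
[6,19] 0+37=37 d=21 * → l++
[7,19] 3+37=40 d=18 * → l++
[8,19] 5+37=42 d=16 * → l++
[9,19] 9+37=46 d=12 * → l++
[10,19] 16+37=53 d=5 * → l++
[11,19] 18+37=55 d=3 * → l++

l=12, r=19, best |Δ|=3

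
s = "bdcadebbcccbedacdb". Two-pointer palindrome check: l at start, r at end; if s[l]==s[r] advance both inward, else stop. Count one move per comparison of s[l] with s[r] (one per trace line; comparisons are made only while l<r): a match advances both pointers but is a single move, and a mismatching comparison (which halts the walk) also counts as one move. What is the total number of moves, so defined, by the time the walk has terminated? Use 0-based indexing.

8 moves

l=0 r=17: 'b'=='b', l++,r--
l=1 r=16: 'd'=='d', l++,r--
l=2 r=15: 'c'=='c', l++,r--
l=3 r=14: 'a'=='a', l++,r--
l=4 r=13: 'd'=='d', l++,r--
l=5 r=12: 'e'=='e', l++,r--
l=6 r=11: 'b'=='b', l++,r--
l=7 r=10: 'b'!='c', stop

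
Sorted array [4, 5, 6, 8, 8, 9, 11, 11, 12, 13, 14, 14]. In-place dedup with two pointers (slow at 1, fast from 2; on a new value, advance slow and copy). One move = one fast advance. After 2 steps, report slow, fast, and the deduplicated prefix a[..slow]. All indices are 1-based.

slow=3, fast=4, prefix=[4, 5, 6]

slow=1 fast=2: a[fast]=5≠a[slow]=4 write a[2]=5, slow++,fast++
slow=2 fast=3: a[fast]=6≠a[slow]=5 write a[3]=6, slow++,fast++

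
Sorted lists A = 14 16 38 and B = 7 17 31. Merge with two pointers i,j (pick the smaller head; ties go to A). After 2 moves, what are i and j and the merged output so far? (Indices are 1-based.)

[i=1,j=1] A[i]=14>B[j]=7 take 7 → j++
[i=1,j=2] A[i]=14<=B[j]=17 take 14 → i++

i=2, j=2, merged so far=[7, 14]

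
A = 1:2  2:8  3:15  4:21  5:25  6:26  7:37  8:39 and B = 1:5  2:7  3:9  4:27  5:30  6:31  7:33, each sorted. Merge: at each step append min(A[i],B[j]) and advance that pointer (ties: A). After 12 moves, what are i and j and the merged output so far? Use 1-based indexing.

i=7, j=7, merged so far=[2, 5, 7, 8, 9, 15, 21, 25, 26, 27, 30, 31]

[i=1,j=1] A[i]=2<=B[j]=5 take 2 → i++
[i=2,j=1] A[i]=8>B[j]=5 take 5 → j++
[i=2,j=2] A[i]=8>B[j]=7 take 7 → j++
[i=2,j=3] A[i]=8<=B[j]=9 take 8 → i++
[i=3,j=3] A[i]=15>B[j]=9 take 9 → j++
[i=3,j=4] A[i]=15<=B[j]=27 take 15 → i++
[i=4,j=4] A[i]=21<=B[j]=27 take 21 → i++
[i=5,j=4] A[i]=25<=B[j]=27 take 25 → i++
[i=6,j=4] A[i]=26<=B[j]=27 take 26 → i++
[i=7,j=4] A[i]=37>B[j]=27 take 27 → j++
[i=7,j=5] A[i]=37>B[j]=30 take 30 → j++
[i=7,j=6] A[i]=37>B[j]=31 take 31 → j++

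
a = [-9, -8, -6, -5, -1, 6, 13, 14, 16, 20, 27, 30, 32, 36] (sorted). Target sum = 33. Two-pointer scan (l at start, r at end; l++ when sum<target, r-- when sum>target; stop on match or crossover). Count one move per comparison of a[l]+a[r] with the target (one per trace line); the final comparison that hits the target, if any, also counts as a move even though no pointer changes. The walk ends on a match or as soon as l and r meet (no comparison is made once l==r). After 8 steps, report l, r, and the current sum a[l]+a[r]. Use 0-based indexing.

l=5, r=10, sum=33

l=0 r=13: -9+36=27 <33, l++
l=1 r=13: -8+36=28 <33, l++
l=2 r=13: -6+36=30 <33, l++
l=3 r=13: -5+36=31 <33, l++
l=4 r=13: -1+36=35 >33, r--
l=4 r=12: -1+32=31 <33, l++
l=5 r=12: 6+32=38 >33, r--
l=5 r=11: 6+30=36 >33, r--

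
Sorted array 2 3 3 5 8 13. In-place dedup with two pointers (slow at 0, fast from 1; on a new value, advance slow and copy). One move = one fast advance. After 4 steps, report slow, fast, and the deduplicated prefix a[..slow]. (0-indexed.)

slow=3, fast=5, prefix=[2, 3, 5, 8]

(s=0,f=1) a[fast]=3≠a[slow]=2 write a[1]=3 → slow++,fast++
(s=1,f=2) a[fast]=3=a[slow] dup → fast++
(s=1,f=3) a[fast]=5≠a[slow]=3 write a[2]=5 → slow++,fast++
(s=2,f=4) a[fast]=8≠a[slow]=5 write a[3]=8 → slow++,fast++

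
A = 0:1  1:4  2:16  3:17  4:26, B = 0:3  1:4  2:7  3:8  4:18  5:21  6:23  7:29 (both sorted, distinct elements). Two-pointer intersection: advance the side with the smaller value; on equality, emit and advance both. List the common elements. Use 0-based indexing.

[i=0,j=0] 1<3 → i++
[i=1,j=0] 4>3 → j++
[i=1,j=1] 4==4 emit → i++,j++
[i=2,j=2] 16>7 → j++
[i=2,j=3] 16>8 → j++
[i=2,j=4] 16<18 → i++
[i=3,j=4] 17<18 → i++
[i=4,j=4] 26>18 → j++
[i=4,j=5] 26>21 → j++
[i=4,j=6] 26>23 → j++
[i=4,j=7] 26<29 → i++

intersection = [4]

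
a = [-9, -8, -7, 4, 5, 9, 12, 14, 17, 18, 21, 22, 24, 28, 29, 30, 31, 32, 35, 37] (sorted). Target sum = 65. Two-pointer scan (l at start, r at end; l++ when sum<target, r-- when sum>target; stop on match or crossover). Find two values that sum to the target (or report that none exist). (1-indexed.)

l=1 r=20: -9+37=28 <65, l++
l=2 r=20: -8+37=29 <65, l++
l=3 r=20: -7+37=30 <65, l++
l=4 r=20: 4+37=41 <65, l++
l=5 r=20: 5+37=42 <65, l++
l=6 r=20: 9+37=46 <65, l++
l=7 r=20: 12+37=49 <65, l++
l=8 r=20: 14+37=51 <65, l++
l=9 r=20: 17+37=54 <65, l++
l=10 r=20: 18+37=55 <65, l++
l=11 r=20: 21+37=58 <65, l++
l=12 r=20: 22+37=59 <65, l++
l=13 r=20: 24+37=61 <65, l++
l=14 r=20: 28+37=65, found

(28, 37)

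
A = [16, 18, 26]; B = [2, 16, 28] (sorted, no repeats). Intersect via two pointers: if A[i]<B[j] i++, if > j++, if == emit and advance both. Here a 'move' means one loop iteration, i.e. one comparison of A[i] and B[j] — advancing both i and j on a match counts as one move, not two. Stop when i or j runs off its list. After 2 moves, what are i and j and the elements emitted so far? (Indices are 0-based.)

i=1, j=2, emitted=[16]

i=0 j=0: 16>2, j++
i=0 j=1: 16==16 emit, i++,j++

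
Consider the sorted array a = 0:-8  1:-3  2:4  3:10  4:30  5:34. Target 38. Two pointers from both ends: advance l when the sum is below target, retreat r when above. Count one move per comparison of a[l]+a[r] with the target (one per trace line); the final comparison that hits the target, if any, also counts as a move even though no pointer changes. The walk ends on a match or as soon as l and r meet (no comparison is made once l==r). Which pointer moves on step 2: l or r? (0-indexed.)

[0,5] -8+34=26 <38 → l++
[1,5] -3+34=31 <38 → l++

l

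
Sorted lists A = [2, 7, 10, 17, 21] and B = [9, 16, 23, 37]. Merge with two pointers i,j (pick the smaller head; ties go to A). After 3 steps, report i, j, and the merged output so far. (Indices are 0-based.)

i=0 j=0: A[i]=2<=B[j]=9 take 2, i++
i=1 j=0: A[i]=7<=B[j]=9 take 7, i++
i=2 j=0: A[i]=10>B[j]=9 take 9, j++

i=2, j=1, merged so far=[2, 7, 9]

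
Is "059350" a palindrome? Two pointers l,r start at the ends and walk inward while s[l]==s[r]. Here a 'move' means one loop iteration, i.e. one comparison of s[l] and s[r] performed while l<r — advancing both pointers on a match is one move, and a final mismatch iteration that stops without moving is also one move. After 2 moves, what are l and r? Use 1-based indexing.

l=3, r=4

[1,6] '0'=='0' → l++,r--
[2,5] '5'=='5' → l++,r--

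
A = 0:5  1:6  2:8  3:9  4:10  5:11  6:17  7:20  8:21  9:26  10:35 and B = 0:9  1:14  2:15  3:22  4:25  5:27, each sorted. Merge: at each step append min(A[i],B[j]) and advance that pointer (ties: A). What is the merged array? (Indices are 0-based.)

i=0 j=0: A[i]=5<=B[j]=9 take 5, i++
i=1 j=0: A[i]=6<=B[j]=9 take 6, i++
i=2 j=0: A[i]=8<=B[j]=9 take 8, i++
i=3 j=0: A[i]=9<=B[j]=9 take 9, i++
i=4 j=0: A[i]=10>B[j]=9 take 9, j++
i=4 j=1: A[i]=10<=B[j]=14 take 10, i++
i=5 j=1: A[i]=11<=B[j]=14 take 11, i++
i=6 j=1: A[i]=17>B[j]=14 take 14, j++
i=6 j=2: A[i]=17>B[j]=15 take 15, j++
i=6 j=3: A[i]=17<=B[j]=22 take 17, i++
i=7 j=3: A[i]=20<=B[j]=22 take 20, i++
i=8 j=3: A[i]=21<=B[j]=22 take 21, i++
i=9 j=3: A[i]=26>B[j]=22 take 22, j++
i=9 j=4: A[i]=26>B[j]=25 take 25, j++
i=9 j=5: A[i]=26<=B[j]=27 take 26, i++
i=10 j=5: A[i]=35>B[j]=27 take 27, j++
i=10 j=6: B done, take A[i]=35, i++

[5, 6, 8, 9, 9, 10, 11, 14, 15, 17, 20, 21, 22, 25, 26, 27, 35]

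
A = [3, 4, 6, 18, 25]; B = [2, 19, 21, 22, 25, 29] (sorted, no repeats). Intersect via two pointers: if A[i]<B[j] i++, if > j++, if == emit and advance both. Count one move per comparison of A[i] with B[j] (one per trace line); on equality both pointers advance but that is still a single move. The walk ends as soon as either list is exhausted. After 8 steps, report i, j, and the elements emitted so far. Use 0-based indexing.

i=4, j=4, emitted=[]

i=0 j=0: 3>2, j++
i=0 j=1: 3<19, i++
i=1 j=1: 4<19, i++
i=2 j=1: 6<19, i++
i=3 j=1: 18<19, i++
i=4 j=1: 25>19, j++
i=4 j=2: 25>21, j++
i=4 j=3: 25>22, j++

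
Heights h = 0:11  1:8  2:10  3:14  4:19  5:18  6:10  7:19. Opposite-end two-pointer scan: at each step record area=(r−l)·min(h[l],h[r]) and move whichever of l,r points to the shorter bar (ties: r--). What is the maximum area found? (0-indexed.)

max area = 77

[0,7] min(11,19)*7=77 best=77 * → l++
[1,7] min(8,19)*6=48 best=77 → l++
[2,7] min(10,19)*5=50 best=77 → l++
[3,7] min(14,19)*4=56 best=77 → l++
[4,7] min(19,19)*3=57 best=77 → r--
[4,6] min(19,10)*2=20 best=77 → r--
[4,5] min(19,18)*1=18 best=77 → r--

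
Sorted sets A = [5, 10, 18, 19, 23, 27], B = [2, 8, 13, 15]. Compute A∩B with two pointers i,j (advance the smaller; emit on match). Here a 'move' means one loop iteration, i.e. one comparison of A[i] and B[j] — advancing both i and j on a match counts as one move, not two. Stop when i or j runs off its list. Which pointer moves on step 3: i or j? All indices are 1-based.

j

i=1 j=1: 5>2, j++
i=1 j=2: 5<8, i++
i=2 j=2: 10>8, j++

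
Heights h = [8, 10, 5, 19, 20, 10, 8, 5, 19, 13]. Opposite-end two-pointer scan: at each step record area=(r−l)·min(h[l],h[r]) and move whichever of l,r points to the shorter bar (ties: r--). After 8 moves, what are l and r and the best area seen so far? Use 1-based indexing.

l=4, r=5, best area=95

[1,10] min(8,13)*9=72 best=72 * → l++
[2,10] min(10,13)*8=80 best=80 * → l++
[3,10] min(5,13)*7=35 best=80 → l++
[4,10] min(19,13)*6=78 best=80 → r--
[4,9] min(19,19)*5=95 best=95 * → r--
[4,8] min(19,5)*4=20 best=95 → r--
[4,7] min(19,8)*3=24 best=95 → r--
[4,6] min(19,10)*2=20 best=95 → r--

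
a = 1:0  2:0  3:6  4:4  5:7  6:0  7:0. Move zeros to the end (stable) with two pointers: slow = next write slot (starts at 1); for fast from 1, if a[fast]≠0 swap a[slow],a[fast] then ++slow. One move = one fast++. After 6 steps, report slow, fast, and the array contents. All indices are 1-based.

(s=1,f=1) a[fast]=0 → fast++
(s=1,f=2) a[fast]=0 → fast++
(s=1,f=3) a[fast]=6≠0 swap→a[1]=6 → slow++,fast++
(s=2,f=4) a[fast]=4≠0 swap→a[2]=4 → slow++,fast++
(s=3,f=5) a[fast]=7≠0 swap→a[3]=7 → slow++,fast++
(s=4,f=6) a[fast]=0 → fast++

slow=4, fast=7, a=[6, 4, 7, 0, 0, 0, 0]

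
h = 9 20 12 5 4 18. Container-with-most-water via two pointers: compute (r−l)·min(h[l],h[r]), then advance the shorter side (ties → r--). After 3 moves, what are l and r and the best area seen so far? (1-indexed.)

l=1 r=6: min(9,18)*5=45 best=45 *, l++
l=2 r=6: min(20,18)*4=72 best=72 *, r--
l=2 r=5: min(20,4)*3=12 best=72, r--

l=2, r=4, best area=72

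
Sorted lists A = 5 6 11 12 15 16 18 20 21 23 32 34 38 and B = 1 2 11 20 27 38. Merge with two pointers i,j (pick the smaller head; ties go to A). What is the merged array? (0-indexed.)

[i=0,j=0] A[i]=5>B[j]=1 take 1 → j++
[i=0,j=1] A[i]=5>B[j]=2 take 2 → j++
[i=0,j=2] A[i]=5<=B[j]=11 take 5 → i++
[i=1,j=2] A[i]=6<=B[j]=11 take 6 → i++
[i=2,j=2] A[i]=11<=B[j]=11 take 11 → i++
[i=3,j=2] A[i]=12>B[j]=11 take 11 → j++
[i=3,j=3] A[i]=12<=B[j]=20 take 12 → i++
[i=4,j=3] A[i]=15<=B[j]=20 take 15 → i++
[i=5,j=3] A[i]=16<=B[j]=20 take 16 → i++
[i=6,j=3] A[i]=18<=B[j]=20 take 18 → i++
[i=7,j=3] A[i]=20<=B[j]=20 take 20 → i++
[i=8,j=3] A[i]=21>B[j]=20 take 20 → j++
[i=8,j=4] A[i]=21<=B[j]=27 take 21 → i++
[i=9,j=4] A[i]=23<=B[j]=27 take 23 → i++
[i=10,j=4] A[i]=32>B[j]=27 take 27 → j++
[i=10,j=5] A[i]=32<=B[j]=38 take 32 → i++
[i=11,j=5] A[i]=34<=B[j]=38 take 34 → i++
[i=12,j=5] A[i]=38<=B[j]=38 take 38 → i++
[i=13,j=5] A done, take B[j]=38 → j++

[1, 2, 5, 6, 11, 11, 12, 15, 16, 18, 20, 20, 21, 23, 27, 32, 34, 38, 38]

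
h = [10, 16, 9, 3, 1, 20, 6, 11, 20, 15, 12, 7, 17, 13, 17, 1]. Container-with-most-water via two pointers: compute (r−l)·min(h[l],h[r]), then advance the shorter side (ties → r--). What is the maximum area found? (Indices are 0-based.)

max area = 208

[0,15] min(10,1)*15=15 best=15 * → r--
[0,14] min(10,17)*14=140 best=140 * → l++
[1,14] min(16,17)*13=208 best=208 * → l++
[2,14] min(9,17)*12=108 best=208 → l++
[3,14] min(3,17)*11=33 best=208 → l++
[4,14] min(1,17)*10=10 best=208 → l++
[5,14] min(20,17)*9=153 best=208 → r--
[5,13] min(20,13)*8=104 best=208 → r--
[5,12] min(20,17)*7=119 best=208 → r--
[5,11] min(20,7)*6=42 best=208 → r--
[5,10] min(20,12)*5=60 best=208 → r--
[5,9] min(20,15)*4=60 best=208 → r--
[5,8] min(20,20)*3=60 best=208 → r--
[5,7] min(20,11)*2=22 best=208 → r--
[5,6] min(20,6)*1=6 best=208 → r--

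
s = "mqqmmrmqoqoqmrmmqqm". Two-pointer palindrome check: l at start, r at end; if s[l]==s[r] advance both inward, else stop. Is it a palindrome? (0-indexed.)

palindrome

[0,18] 'm'=='m' → l++,r--
[1,17] 'q'=='q' → l++,r--
[2,16] 'q'=='q' → l++,r--
[3,15] 'm'=='m' → l++,r--
[4,14] 'm'=='m' → l++,r--
[5,13] 'r'=='r' → l++,r--
[6,12] 'm'=='m' → l++,r--
[7,11] 'q'=='q' → l++,r--
[8,10] 'o'=='o' → l++,r--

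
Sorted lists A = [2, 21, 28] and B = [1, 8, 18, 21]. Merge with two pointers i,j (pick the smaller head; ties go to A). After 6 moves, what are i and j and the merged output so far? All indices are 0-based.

i=2, j=4, merged so far=[1, 2, 8, 18, 21, 21]

[i=0,j=0] A[i]=2>B[j]=1 take 1 → j++
[i=0,j=1] A[i]=2<=B[j]=8 take 2 → i++
[i=1,j=1] A[i]=21>B[j]=8 take 8 → j++
[i=1,j=2] A[i]=21>B[j]=18 take 18 → j++
[i=1,j=3] A[i]=21<=B[j]=21 take 21 → i++
[i=2,j=3] A[i]=28>B[j]=21 take 21 → j++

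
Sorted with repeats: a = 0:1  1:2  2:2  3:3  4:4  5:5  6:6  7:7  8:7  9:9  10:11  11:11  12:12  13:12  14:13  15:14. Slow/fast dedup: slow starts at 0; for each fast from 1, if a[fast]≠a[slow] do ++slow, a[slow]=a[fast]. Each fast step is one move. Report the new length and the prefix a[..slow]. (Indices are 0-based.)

slow=0 fast=1: a[fast]=2≠a[slow]=1 write a[1]=2, slow++,fast++
slow=1 fast=2: a[fast]=2=a[slow] dup, fast++
slow=1 fast=3: a[fast]=3≠a[slow]=2 write a[2]=3, slow++,fast++
slow=2 fast=4: a[fast]=4≠a[slow]=3 write a[3]=4, slow++,fast++
slow=3 fast=5: a[fast]=5≠a[slow]=4 write a[4]=5, slow++,fast++
slow=4 fast=6: a[fast]=6≠a[slow]=5 write a[5]=6, slow++,fast++
slow=5 fast=7: a[fast]=7≠a[slow]=6 write a[6]=7, slow++,fast++
slow=6 fast=8: a[fast]=7=a[slow] dup, fast++
slow=6 fast=9: a[fast]=9≠a[slow]=7 write a[7]=9, slow++,fast++
slow=7 fast=10: a[fast]=11≠a[slow]=9 write a[8]=11, slow++,fast++
slow=8 fast=11: a[fast]=11=a[slow] dup, fast++
slow=8 fast=12: a[fast]=12≠a[slow]=11 write a[9]=12, slow++,fast++
slow=9 fast=13: a[fast]=12=a[slow] dup, fast++
slow=9 fast=14: a[fast]=13≠a[slow]=12 write a[10]=13, slow++,fast++
slow=10 fast=15: a[fast]=14≠a[slow]=13 write a[11]=14, slow++,fast++

length 12; prefix = [1, 2, 3, 4, 5, 6, 7, 9, 11, 12, 13, 14]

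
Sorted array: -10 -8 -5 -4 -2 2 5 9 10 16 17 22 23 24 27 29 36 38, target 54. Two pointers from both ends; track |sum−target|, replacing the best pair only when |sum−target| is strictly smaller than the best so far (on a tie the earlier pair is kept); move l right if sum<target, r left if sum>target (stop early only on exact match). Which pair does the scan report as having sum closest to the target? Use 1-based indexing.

l=1 r=18: -10+38=28 d=26 *, l++
l=2 r=18: -8+38=30 d=24 *, l++
l=3 r=18: -5+38=33 d=21 *, l++
l=4 r=18: -4+38=34 d=20 *, l++
l=5 r=18: -2+38=36 d=18 *, l++
l=6 r=18: 2+38=40 d=14 *, l++
l=7 r=18: 5+38=43 d=11 *, l++
l=8 r=18: 9+38=47 d=7 *, l++
l=9 r=18: 10+38=48 d=6 *, l++
l=10 r=18: 16+38=54 d=0 *, stop

pair (16, 38) with sum 54 (|Δ|=0)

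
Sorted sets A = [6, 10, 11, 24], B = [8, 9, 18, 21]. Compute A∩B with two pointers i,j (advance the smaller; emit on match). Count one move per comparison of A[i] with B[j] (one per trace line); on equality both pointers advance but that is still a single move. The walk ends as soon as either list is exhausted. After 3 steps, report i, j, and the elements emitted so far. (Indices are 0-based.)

i=0 j=0: 6<8, i++
i=1 j=0: 10>8, j++
i=1 j=1: 10>9, j++

i=1, j=2, emitted=[]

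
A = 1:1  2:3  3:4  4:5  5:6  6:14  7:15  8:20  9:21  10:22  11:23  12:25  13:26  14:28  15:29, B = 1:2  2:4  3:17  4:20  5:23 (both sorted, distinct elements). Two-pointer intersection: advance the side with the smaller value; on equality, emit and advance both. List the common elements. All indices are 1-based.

intersection = [4, 20, 23]

i=1 j=1: 1<2, i++
i=2 j=1: 3>2, j++
i=2 j=2: 3<4, i++
i=3 j=2: 4==4 emit, i++,j++
i=4 j=3: 5<17, i++
i=5 j=3: 6<17, i++
i=6 j=3: 14<17, i++
i=7 j=3: 15<17, i++
i=8 j=3: 20>17, j++
i=8 j=4: 20==20 emit, i++,j++
i=9 j=5: 21<23, i++
i=10 j=5: 22<23, i++
i=11 j=5: 23==23 emit, i++,j++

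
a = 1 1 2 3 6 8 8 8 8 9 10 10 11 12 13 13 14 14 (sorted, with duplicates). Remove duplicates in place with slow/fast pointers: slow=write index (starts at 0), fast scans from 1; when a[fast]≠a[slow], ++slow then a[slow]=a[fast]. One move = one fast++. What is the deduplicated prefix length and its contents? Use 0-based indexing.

length 11; prefix = [1, 2, 3, 6, 8, 9, 10, 11, 12, 13, 14]

(s=0,f=1) a[fast]=1=a[slow] dup → fast++
(s=0,f=2) a[fast]=2≠a[slow]=1 write a[1]=2 → slow++,fast++
(s=1,f=3) a[fast]=3≠a[slow]=2 write a[2]=3 → slow++,fast++
(s=2,f=4) a[fast]=6≠a[slow]=3 write a[3]=6 → slow++,fast++
(s=3,f=5) a[fast]=8≠a[slow]=6 write a[4]=8 → slow++,fast++
(s=4,f=6) a[fast]=8=a[slow] dup → fast++
(s=4,f=7) a[fast]=8=a[slow] dup → fast++
(s=4,f=8) a[fast]=8=a[slow] dup → fast++
(s=4,f=9) a[fast]=9≠a[slow]=8 write a[5]=9 → slow++,fast++
(s=5,f=10) a[fast]=10≠a[slow]=9 write a[6]=10 → slow++,fast++
(s=6,f=11) a[fast]=10=a[slow] dup → fast++
(s=6,f=12) a[fast]=11≠a[slow]=10 write a[7]=11 → slow++,fast++
(s=7,f=13) a[fast]=12≠a[slow]=11 write a[8]=12 → slow++,fast++
(s=8,f=14) a[fast]=13≠a[slow]=12 write a[9]=13 → slow++,fast++
(s=9,f=15) a[fast]=13=a[slow] dup → fast++
(s=9,f=16) a[fast]=14≠a[slow]=13 write a[10]=14 → slow++,fast++
(s=10,f=17) a[fast]=14=a[slow] dup → fast++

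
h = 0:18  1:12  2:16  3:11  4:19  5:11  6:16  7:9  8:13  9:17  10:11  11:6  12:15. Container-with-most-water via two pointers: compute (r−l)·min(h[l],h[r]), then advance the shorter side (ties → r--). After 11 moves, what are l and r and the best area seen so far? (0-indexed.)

[0,12] min(18,15)*12=180 best=180 * → r--
[0,11] min(18,6)*11=66 best=180 → r--
[0,10] min(18,11)*10=110 best=180 → r--
[0,9] min(18,17)*9=153 best=180 → r--
[0,8] min(18,13)*8=104 best=180 → r--
[0,7] min(18,9)*7=63 best=180 → r--
[0,6] min(18,16)*6=96 best=180 → r--
[0,5] min(18,11)*5=55 best=180 → r--
[0,4] min(18,19)*4=72 best=180 → l++
[1,4] min(12,19)*3=36 best=180 → l++
[2,4] min(16,19)*2=32 best=180 → l++

l=3, r=4, best area=180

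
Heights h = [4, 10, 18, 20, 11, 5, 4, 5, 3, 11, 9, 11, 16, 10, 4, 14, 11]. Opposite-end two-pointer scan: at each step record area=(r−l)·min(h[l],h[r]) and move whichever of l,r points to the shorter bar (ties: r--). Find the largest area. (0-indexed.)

max area = 182

l=0 r=16: min(4,11)*16=64 best=64 *, l++
l=1 r=16: min(10,11)*15=150 best=150 *, l++
l=2 r=16: min(18,11)*14=154 best=154 *, r--
l=2 r=15: min(18,14)*13=182 best=182 *, r--
l=2 r=14: min(18,4)*12=48 best=182, r--
l=2 r=13: min(18,10)*11=110 best=182, r--
l=2 r=12: min(18,16)*10=160 best=182, r--
l=2 r=11: min(18,11)*9=99 best=182, r--
l=2 r=10: min(18,9)*8=72 best=182, r--
l=2 r=9: min(18,11)*7=77 best=182, r--
l=2 r=8: min(18,3)*6=18 best=182, r--
l=2 r=7: min(18,5)*5=25 best=182, r--
l=2 r=6: min(18,4)*4=16 best=182, r--
l=2 r=5: min(18,5)*3=15 best=182, r--
l=2 r=4: min(18,11)*2=22 best=182, r--
l=2 r=3: min(18,20)*1=18 best=182, l++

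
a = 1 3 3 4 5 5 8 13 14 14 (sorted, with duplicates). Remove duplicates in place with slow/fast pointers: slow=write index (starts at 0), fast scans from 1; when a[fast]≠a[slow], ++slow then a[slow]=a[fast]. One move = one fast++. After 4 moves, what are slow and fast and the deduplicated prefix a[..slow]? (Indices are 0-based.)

slow=3, fast=5, prefix=[1, 3, 4, 5]

slow=0 fast=1: a[fast]=3≠a[slow]=1 write a[1]=3, slow++,fast++
slow=1 fast=2: a[fast]=3=a[slow] dup, fast++
slow=1 fast=3: a[fast]=4≠a[slow]=3 write a[2]=4, slow++,fast++
slow=2 fast=4: a[fast]=5≠a[slow]=4 write a[3]=5, slow++,fast++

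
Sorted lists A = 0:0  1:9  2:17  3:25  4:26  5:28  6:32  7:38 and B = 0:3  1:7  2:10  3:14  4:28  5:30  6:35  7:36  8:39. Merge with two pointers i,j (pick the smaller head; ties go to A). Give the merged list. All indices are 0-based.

i=0 j=0: A[i]=0<=B[j]=3 take 0, i++
i=1 j=0: A[i]=9>B[j]=3 take 3, j++
i=1 j=1: A[i]=9>B[j]=7 take 7, j++
i=1 j=2: A[i]=9<=B[j]=10 take 9, i++
i=2 j=2: A[i]=17>B[j]=10 take 10, j++
i=2 j=3: A[i]=17>B[j]=14 take 14, j++
i=2 j=4: A[i]=17<=B[j]=28 take 17, i++
i=3 j=4: A[i]=25<=B[j]=28 take 25, i++
i=4 j=4: A[i]=26<=B[j]=28 take 26, i++
i=5 j=4: A[i]=28<=B[j]=28 take 28, i++
i=6 j=4: A[i]=32>B[j]=28 take 28, j++
i=6 j=5: A[i]=32>B[j]=30 take 30, j++
i=6 j=6: A[i]=32<=B[j]=35 take 32, i++
i=7 j=6: A[i]=38>B[j]=35 take 35, j++
i=7 j=7: A[i]=38>B[j]=36 take 36, j++
i=7 j=8: A[i]=38<=B[j]=39 take 38, i++
i=8 j=8: A done, take B[j]=39, j++

[0, 3, 7, 9, 10, 14, 17, 25, 26, 28, 28, 30, 32, 35, 36, 38, 39]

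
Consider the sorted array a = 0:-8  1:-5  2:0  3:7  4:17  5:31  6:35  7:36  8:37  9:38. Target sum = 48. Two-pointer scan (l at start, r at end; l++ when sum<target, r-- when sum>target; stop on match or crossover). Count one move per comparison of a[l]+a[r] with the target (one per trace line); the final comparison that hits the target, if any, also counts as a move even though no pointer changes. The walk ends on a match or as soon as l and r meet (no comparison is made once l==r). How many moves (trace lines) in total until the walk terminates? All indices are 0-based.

[0,9] -8+38=30 <48 → l++
[1,9] -5+38=33 <48 → l++
[2,9] 0+38=38 <48 → l++
[3,9] 7+38=45 <48 → l++
[4,9] 17+38=55 >48 → r--
[4,8] 17+37=54 >48 → r--
[4,7] 17+36=53 >48 → r--
[4,6] 17+35=52 >48 → r--
[4,5] 17+31=48 → found

9 moves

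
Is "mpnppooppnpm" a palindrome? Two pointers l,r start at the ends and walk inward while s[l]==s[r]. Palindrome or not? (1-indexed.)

l=1 r=12: 'm'=='m', l++,r--
l=2 r=11: 'p'=='p', l++,r--
l=3 r=10: 'n'=='n', l++,r--
l=4 r=9: 'p'=='p', l++,r--
l=5 r=8: 'p'=='p', l++,r--
l=6 r=7: 'o'=='o', l++,r--

palindrome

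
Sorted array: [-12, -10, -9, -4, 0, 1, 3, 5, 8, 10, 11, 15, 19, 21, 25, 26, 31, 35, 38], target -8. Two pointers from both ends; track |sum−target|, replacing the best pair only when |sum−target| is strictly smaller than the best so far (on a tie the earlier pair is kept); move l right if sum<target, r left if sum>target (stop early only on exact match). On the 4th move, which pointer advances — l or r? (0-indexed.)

r

l=0 r=18: -12+38=26 d=34 *, r--
l=0 r=17: -12+35=23 d=31 *, r--
l=0 r=16: -12+31=19 d=27 *, r--
l=0 r=15: -12+26=14 d=22 *, r--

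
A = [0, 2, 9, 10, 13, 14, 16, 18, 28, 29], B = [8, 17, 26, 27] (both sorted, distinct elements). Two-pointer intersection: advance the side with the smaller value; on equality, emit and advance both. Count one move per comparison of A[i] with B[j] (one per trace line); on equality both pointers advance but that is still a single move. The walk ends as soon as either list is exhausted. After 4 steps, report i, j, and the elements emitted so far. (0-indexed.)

[i=0,j=0] 0<8 → i++
[i=1,j=0] 2<8 → i++
[i=2,j=0] 9>8 → j++
[i=2,j=1] 9<17 → i++

i=3, j=1, emitted=[]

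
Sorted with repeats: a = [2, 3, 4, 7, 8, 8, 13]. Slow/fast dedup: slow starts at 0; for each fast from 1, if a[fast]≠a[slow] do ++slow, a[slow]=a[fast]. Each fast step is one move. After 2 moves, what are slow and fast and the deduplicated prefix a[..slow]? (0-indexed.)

slow=0 fast=1: a[fast]=3≠a[slow]=2 write a[1]=3, slow++,fast++
slow=1 fast=2: a[fast]=4≠a[slow]=3 write a[2]=4, slow++,fast++

slow=2, fast=3, prefix=[2, 3, 4]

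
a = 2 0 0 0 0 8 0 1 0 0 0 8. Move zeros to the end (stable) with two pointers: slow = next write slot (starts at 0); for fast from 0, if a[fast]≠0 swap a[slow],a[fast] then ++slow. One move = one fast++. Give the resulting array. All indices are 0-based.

(s=0,f=0) a[fast]=2≠0 swap→a[0]=2 → slow++,fast++
(s=1,f=1) a[fast]=0 → fast++
(s=1,f=2) a[fast]=0 → fast++
(s=1,f=3) a[fast]=0 → fast++
(s=1,f=4) a[fast]=0 → fast++
(s=1,f=5) a[fast]=8≠0 swap→a[1]=8 → slow++,fast++
(s=2,f=6) a[fast]=0 → fast++
(s=2,f=7) a[fast]=1≠0 swap→a[2]=1 → slow++,fast++
(s=3,f=8) a[fast]=0 → fast++
(s=3,f=9) a[fast]=0 → fast++
(s=3,f=10) a[fast]=0 → fast++
(s=3,f=11) a[fast]=8≠0 swap→a[3]=8 → slow++,fast++

[2, 8, 1, 8, 0, 0, 0, 0, 0, 0, 0, 0]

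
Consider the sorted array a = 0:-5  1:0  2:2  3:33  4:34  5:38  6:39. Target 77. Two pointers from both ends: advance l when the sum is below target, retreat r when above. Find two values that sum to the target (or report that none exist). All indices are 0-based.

l=0 r=6: -5+39=34 <77, l++
l=1 r=6: 0+39=39 <77, l++
l=2 r=6: 2+39=41 <77, l++
l=3 r=6: 33+39=72 <77, l++
l=4 r=6: 34+39=73 <77, l++
l=5 r=6: 38+39=77, found

(38, 39)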